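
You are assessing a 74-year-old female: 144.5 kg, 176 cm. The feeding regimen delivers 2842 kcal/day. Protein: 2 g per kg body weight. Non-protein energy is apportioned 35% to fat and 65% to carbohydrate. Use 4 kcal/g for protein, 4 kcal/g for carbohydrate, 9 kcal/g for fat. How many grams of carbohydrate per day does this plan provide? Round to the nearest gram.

Protein = 2 × 144.5 = 289 g → 289 × 4 = 1156 kcal.
Non-protein calories = 2842 − 1156 = 1686 kcal.
Fat: 35% × 1686 = 590.1 kcal; carbohydrate: 1095.9 kcal.
Carbohydrate: 1095.9 kcal ÷ 4 kcal/g = 273.975 g.

274 g/day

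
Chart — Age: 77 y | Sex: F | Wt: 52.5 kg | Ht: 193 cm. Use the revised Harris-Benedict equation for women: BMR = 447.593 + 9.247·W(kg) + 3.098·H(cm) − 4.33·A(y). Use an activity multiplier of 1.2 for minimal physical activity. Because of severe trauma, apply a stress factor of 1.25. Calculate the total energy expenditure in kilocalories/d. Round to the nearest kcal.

1796 kilocalories/d

Harris-Benedict: BMR = 447.593 + 9.247(52.5) + 3.098(193) − 4.33(77) = 1197.5645 kcal/day.
TEE = BMR × activity factor = 1197.5645 × 1.2 = 1437.0774 kcal/day.
Apply stress factor: 1437.0774 × 1.25 = 1796.3468 kcal/day.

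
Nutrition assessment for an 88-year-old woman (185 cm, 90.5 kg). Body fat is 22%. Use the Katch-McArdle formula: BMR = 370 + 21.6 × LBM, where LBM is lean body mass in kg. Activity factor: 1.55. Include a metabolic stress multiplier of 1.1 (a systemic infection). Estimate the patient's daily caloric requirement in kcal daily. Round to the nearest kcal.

3231 kcal daily

LBM = 90.5 × (1 − 0.22) = 70.59 kg. Katch-McArdle: BMR = 370 + 21.6 × 70.59 = 1894.744 kcal/day.
TEE = BMR × activity factor = 1894.744 × 1.55 = 2936.8532 kcal/day.
Apply stress factor: 2936.8532 × 1.1 = 3230.5385 kcal/day.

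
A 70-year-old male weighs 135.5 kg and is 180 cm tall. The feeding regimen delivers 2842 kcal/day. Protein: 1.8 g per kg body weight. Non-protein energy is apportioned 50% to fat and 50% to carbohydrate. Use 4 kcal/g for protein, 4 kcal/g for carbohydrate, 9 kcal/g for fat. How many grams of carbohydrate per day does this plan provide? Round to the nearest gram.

233 g/day

Protein = 1.8 × 135.5 = 243.9 g → 243.9 × 4 = 975.6 kcal.
Non-protein calories = 2842 − 975.6 = 1866.4 kcal.
Fat: 50% × 1866.4 = 933.2 kcal; carbohydrate: 933.2 kcal.
Carbohydrate: 933.2 kcal ÷ 4 kcal/g = 233.3 g.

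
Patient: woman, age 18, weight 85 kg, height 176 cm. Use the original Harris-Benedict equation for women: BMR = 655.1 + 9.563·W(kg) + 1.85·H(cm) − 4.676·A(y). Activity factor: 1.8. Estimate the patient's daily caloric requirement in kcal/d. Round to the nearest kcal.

3077 kcal/d

Harris-Benedict: BMR = 655.1 + 9.563(85) + 1.85(176) − 4.676(18) = 1709.387 kcal/day.
TEE = BMR × activity factor = 1709.387 × 1.8 = 3076.8966 kcal/day.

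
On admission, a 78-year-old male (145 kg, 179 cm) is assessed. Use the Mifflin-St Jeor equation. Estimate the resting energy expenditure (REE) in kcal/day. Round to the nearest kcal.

2184 kcal/day

Mifflin-St Jeor (male): BMR = 10(145) + 6.25(179) − 5(78) + 5 = 1450 + 1118.75 − 390 + 5 = 2183.75 kcal/day.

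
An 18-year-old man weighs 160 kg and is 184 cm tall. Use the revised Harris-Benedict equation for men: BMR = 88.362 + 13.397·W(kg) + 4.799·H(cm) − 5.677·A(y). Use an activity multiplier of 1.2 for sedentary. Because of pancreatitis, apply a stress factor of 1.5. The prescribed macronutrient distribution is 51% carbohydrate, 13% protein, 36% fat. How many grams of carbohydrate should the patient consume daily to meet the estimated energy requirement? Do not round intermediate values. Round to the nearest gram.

691 g/day

Harris-Benedict: BMR = 88.362 + 13.397(160) + 4.799(184) − 5.677(18) = 3012.712 kcal/day.
TEE = 3012.712 × 1.2 = 3615.2544 kcal/day.
With stress factor 1.5: 3615.2544 × 1.5 = 5422.8816 kcal/day.
Carbohydrate energy = 51% × 5422.8816 = 2765.6696 kcal.
Carbohydrate = 2765.6696 ÷ 4 kcal/g = 691.4174 g.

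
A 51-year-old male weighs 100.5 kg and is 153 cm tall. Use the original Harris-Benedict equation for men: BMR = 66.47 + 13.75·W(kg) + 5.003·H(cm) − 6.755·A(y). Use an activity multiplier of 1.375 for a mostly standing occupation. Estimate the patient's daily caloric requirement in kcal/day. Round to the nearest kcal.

Harris-Benedict: BMR = 66.47 + 13.75(100.5) + 5.003(153) − 6.755(51) = 1869.299 kcal/day.
TEE = BMR × activity factor = 1869.299 × 1.375 = 2570.2861 kcal/day.

2570 kcal/day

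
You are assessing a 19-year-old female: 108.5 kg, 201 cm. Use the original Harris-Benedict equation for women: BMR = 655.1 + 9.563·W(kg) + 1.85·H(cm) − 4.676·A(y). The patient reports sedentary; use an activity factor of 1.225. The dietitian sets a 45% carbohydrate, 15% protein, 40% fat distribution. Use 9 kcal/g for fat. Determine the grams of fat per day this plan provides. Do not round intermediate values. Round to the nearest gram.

108 g/day

Harris-Benedict: BMR = 655.1 + 9.563(108.5) + 1.85(201) − 4.676(19) = 1975.6915 kcal/day.
TEE = 1975.6915 × 1.225 = 2420.2221 kcal/day.
Fat energy = 40% × 2420.2221 = 968.0888 kcal.
Fat = 968.0888 ÷ 9 kcal/g = 107.5654 g.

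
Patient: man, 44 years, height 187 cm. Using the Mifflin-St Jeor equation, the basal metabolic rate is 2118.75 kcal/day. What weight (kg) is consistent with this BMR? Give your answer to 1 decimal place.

116.5 kg

2118.75 = 10·W + 6.25(187) − 5(44) + 5
10·W = 2118.75 − 953.75 = 1165, so W = 116.5 kg.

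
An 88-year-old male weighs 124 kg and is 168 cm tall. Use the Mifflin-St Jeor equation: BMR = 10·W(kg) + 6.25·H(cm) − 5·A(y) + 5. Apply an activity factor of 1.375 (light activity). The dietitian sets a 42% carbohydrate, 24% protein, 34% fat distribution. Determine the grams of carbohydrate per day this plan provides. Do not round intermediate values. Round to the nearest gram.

268 g/day

Mifflin-St Jeor (male): BMR = 10(124) + 6.25(168) − 5(88) + 5 = 1240 + 1050 − 440 + 5 = 1855 kcal/day.
TEE = 1855 × 1.375 = 2550.625 kcal/day.
Carbohydrate energy = 42% × 2550.625 = 1071.2625 kcal.
Carbohydrate = 1071.2625 ÷ 4 kcal/g = 267.8156 g.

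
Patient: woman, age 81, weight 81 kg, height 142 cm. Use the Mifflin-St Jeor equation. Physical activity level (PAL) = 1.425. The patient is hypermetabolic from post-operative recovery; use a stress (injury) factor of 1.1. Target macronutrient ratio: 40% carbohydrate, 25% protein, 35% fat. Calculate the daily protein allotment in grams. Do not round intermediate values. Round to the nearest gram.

111 g/day

Mifflin-St Jeor (female): BMR = 10(81) + 6.25(142) − 5(81) − 161 = 810 + 887.5 − 405 − 161 = 1131.5 kcal/day.
TEE = 1131.5 × 1.425 = 1612.3875 kcal/day.
With stress factor 1.1: 1612.3875 × 1.1 = 1773.6263 kcal/day.
Protein energy = 25% × 1773.6263 = 443.4066 kcal.
Protein = 443.4066 ÷ 4 kcal/g = 110.8516 g.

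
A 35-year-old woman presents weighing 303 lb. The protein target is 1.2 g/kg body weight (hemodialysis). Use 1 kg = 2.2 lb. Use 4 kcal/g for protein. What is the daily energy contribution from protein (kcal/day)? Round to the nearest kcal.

Weight in kg = 303 ÷ 2.2 = 137.7273 kg.
Protein = 1.2 g/kg × 137.7273 kg = 165.2727 g/day.
Protein energy = 165.2727 g × 4 kcal/g = 661.0909 kcal/day.

661 kcal/day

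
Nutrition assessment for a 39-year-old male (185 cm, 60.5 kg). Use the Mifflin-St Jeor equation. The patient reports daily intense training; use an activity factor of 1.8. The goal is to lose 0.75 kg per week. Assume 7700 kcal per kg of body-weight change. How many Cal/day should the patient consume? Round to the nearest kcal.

Mifflin-St Jeor (male): BMR = 10(60.5) + 6.25(185) − 5(39) + 5 = 605 + 1156.25 − 195 + 5 = 1571.25 kcal/day.
TEE = 1571.25 × 1.8 = 2828.25 kcal/day.
Required daily deficit = 0.75 × 7700 ÷ 7 = 825 kcal/day.
Target intake = 2828.25 − 825 = 2003.25 kcal/day.

2003 Cal/day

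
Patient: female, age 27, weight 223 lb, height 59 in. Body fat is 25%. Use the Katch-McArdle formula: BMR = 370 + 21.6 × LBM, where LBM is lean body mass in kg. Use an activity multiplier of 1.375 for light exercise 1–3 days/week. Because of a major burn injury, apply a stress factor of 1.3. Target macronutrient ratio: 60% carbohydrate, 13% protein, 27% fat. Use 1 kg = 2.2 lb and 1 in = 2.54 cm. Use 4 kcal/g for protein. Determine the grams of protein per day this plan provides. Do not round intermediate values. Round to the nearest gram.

Convert to metric: weight = 223 ÷ 2.2 = 101.3636 kg; height = 59 × 2.54 = 149.86 cm.
LBM = 101.3636 × (1 − 0.25) = 76.0227 kg. Katch-McArdle: BMR = 370 + 21.6 × 76.0227 = 2012.0909 kcal/day.
TEE = 2012.0909 × 1.375 = 2766.625 kcal/day.
With stress factor 1.3: 2766.625 × 1.3 = 3596.6125 kcal/day.
Protein energy = 13% × 3596.6125 = 467.5596 kcal.
Protein = 467.5596 ÷ 4 kcal/g = 116.8899 g.

117 g/day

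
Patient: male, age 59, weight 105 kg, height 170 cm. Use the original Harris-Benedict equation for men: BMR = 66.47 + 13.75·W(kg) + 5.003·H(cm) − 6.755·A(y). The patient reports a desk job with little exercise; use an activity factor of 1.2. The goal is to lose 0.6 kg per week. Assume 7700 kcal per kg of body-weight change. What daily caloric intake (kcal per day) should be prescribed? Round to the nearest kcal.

Harris-Benedict: BMR = 66.47 + 13.75(105) + 5.003(170) − 6.755(59) = 1962.185 kcal/day.
TEE = 1962.185 × 1.2 = 2354.622 kcal/day.
Required daily deficit = 0.6 × 7700 ÷ 7 = 660 kcal/day.
Target intake = 2354.622 − 660 = 1694.622 kcal/day.

1695 kcal per day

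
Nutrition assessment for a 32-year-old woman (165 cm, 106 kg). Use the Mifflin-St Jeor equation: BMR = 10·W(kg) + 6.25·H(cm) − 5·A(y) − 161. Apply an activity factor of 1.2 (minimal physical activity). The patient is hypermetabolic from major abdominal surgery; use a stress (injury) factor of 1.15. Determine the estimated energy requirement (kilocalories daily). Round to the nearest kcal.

Mifflin-St Jeor (female): BMR = 10(106) + 6.25(165) − 5(32) − 161 = 1060 + 1031.25 − 160 − 161 = 1770.25 kcal/day.
TEE = BMR × activity factor = 1770.25 × 1.2 = 2124.3 kcal/day.
Apply stress factor: 2124.3 × 1.15 = 2442.945 kcal/day.

2443 kilocalories daily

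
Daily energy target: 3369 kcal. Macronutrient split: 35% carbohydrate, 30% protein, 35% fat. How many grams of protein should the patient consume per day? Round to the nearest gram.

253 g/day

Protein energy = 30% × 3369 = 1010.7 kcal.
At 4 kcal/g: 1010.7 ÷ 4 = 252.675 g.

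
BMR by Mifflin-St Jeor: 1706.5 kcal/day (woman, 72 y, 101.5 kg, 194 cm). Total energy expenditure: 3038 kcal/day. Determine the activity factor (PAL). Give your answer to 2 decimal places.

1.78

Activity factor = TEE ÷ BMR = 3038 ÷ 1706.5 = 1.78.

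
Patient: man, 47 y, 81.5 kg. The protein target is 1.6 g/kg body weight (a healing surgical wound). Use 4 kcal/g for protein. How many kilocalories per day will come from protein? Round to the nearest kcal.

Protein = 1.6 g/kg × 81.5 kg = 130.4 g/day.
Protein energy = 130.4 g × 4 kcal/g = 521.6 kcal/day.

522 kcal/day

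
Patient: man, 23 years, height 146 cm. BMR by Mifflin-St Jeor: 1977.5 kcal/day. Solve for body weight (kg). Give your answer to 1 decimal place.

1977.5 = 10·W + 6.25(146) − 5(23) + 5
10·W = 1977.5 − 802.5 = 1175, so W = 117.5 kg.

117.5 kg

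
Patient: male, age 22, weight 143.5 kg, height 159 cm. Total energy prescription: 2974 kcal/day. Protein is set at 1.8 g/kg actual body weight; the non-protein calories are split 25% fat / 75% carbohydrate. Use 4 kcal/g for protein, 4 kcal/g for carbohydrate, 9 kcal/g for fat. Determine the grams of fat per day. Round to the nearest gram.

54 g/day

Protein = 1.8 × 143.5 = 258.3 g → 258.3 × 4 = 1033.2 kcal.
Non-protein calories = 2974 − 1033.2 = 1940.8 kcal.
Fat: 25% × 1940.8 = 485.2 kcal; carbohydrate: 1455.6 kcal.
Fat: 485.2 kcal ÷ 9 kcal/g = 53.9111 g.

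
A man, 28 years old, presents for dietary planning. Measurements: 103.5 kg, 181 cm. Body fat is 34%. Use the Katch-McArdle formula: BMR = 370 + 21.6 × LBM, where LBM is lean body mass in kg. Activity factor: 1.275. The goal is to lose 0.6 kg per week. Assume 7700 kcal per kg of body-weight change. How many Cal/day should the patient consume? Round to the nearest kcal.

1693 Cal/day

LBM = 103.5 × (1 − 0.34) = 68.31 kg. Katch-McArdle: BMR = 370 + 21.6 × 68.31 = 1845.496 kcal/day.
TEE = 1845.496 × 1.275 = 2353.0074 kcal/day.
Required daily deficit = 0.6 × 7700 ÷ 7 = 660 kcal/day.
Target intake = 2353.0074 − 660 = 1693.0074 kcal/day.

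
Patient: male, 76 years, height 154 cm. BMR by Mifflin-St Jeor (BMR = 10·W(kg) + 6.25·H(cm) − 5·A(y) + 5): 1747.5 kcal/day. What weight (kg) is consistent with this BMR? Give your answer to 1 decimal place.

116.0 kg

1747.5 = 10·W + 6.25(154) − 5(76) + 5
10·W = 1747.5 − 587.5 = 1160, so W = 116 kg.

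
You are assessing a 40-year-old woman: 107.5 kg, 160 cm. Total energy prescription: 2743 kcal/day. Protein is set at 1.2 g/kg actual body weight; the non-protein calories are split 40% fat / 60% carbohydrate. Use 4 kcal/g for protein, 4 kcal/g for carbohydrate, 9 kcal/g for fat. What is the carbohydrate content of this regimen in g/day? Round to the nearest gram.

Protein = 1.2 × 107.5 = 129 g → 129 × 4 = 516 kcal.
Non-protein calories = 2743 − 516 = 2227 kcal.
Fat: 40% × 2227 = 890.8 kcal; carbohydrate: 1336.2 kcal.
Carbohydrate: 1336.2 kcal ÷ 4 kcal/g = 334.05 g.

334 g/day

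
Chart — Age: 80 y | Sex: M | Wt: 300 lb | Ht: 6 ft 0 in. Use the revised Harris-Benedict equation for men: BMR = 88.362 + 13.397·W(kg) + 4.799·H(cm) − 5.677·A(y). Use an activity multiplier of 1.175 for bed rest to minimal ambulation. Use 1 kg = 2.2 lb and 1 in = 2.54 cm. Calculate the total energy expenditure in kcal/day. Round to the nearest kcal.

Convert to metric: weight = 300 ÷ 2.2 = 136.3636 kg; height = (6×12 + 0) × 2.54 = 72 × 2.54 = 182.88 cm.
Harris-Benedict: BMR = 88.362 + 13.397(136.3636) + 4.799(182.88) − 5.677(80) = 2338.7068 kcal/day.
TEE = BMR × activity factor = 2338.7068 × 1.175 = 2747.9804 kcal/day.

2748 kcal/day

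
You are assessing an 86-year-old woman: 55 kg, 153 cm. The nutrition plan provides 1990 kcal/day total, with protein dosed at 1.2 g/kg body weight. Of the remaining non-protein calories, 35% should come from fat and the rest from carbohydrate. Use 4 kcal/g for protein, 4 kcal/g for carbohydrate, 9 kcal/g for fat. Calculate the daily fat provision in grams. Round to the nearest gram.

Protein = 1.2 × 55 = 66 g → 66 × 4 = 264 kcal.
Non-protein calories = 1990 − 264 = 1726 kcal.
Fat: 35% × 1726 = 604.1 kcal; carbohydrate: 1121.9 kcal.
Fat: 604.1 kcal ÷ 9 kcal/g = 67.1222 g.

67 g/day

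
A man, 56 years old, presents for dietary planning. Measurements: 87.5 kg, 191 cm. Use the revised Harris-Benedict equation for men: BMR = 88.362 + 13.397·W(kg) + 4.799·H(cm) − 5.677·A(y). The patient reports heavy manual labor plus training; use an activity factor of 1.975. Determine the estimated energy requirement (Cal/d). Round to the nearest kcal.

3672 Cal/d

Harris-Benedict: BMR = 88.362 + 13.397(87.5) + 4.799(191) − 5.677(56) = 1859.2965 kcal/day.
TEE = BMR × activity factor = 1859.2965 × 1.975 = 3672.1106 kcal/day.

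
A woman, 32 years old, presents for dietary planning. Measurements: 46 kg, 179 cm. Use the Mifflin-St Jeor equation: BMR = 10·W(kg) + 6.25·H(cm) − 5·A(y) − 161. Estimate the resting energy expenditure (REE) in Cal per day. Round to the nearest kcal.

Mifflin-St Jeor (female): BMR = 10(46) + 6.25(179) − 5(32) − 161 = 460 + 1118.75 − 160 − 161 = 1257.75 kcal/day.

1258 Cal per day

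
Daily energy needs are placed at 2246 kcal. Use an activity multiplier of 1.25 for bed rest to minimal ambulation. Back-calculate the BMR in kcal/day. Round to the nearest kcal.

BMR = TEE ÷ activity factor = 2246 ÷ 1.25 = 1796.8 kcal/day.

1797 kcal/day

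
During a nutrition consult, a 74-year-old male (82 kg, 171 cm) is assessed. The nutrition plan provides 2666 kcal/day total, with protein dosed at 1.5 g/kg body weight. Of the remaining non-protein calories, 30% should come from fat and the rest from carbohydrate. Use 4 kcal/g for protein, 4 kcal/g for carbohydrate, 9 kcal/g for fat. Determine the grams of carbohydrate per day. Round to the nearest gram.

380 g/day

Protein = 1.5 × 82 = 123 g → 123 × 4 = 492 kcal.
Non-protein calories = 2666 − 492 = 2174 kcal.
Fat: 30% × 2174 = 652.2 kcal; carbohydrate: 1521.8 kcal.
Carbohydrate: 1521.8 kcal ÷ 4 kcal/g = 380.45 g.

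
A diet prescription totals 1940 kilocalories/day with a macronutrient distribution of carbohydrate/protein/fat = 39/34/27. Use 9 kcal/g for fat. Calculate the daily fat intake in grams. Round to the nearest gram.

Fat energy = 27% × 1940 = 523.8 kcal.
At 9 kcal/g: 523.8 ÷ 9 = 58.2 g.

58 g/day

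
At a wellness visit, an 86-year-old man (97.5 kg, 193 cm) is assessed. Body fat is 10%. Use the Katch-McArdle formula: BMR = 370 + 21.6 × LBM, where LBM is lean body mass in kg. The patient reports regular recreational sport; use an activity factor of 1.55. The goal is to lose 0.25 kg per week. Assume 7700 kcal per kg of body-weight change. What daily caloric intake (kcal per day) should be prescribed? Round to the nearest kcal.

3236 kcal per day

LBM = 97.5 × (1 − 0.1) = 87.75 kg. Katch-McArdle: BMR = 370 + 21.6 × 87.75 = 2265.4 kcal/day.
TEE = 2265.4 × 1.55 = 3511.37 kcal/day.
Required daily deficit = 0.25 × 7700 ÷ 7 = 275 kcal/day.
Target intake = 3511.37 − 275 = 3236.37 kcal/day.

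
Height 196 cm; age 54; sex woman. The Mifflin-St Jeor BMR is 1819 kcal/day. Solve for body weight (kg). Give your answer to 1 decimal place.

102.5 kg

1819 = 10·W + 6.25(196) − 5(54) − 161
10·W = 1819 − 794 = 1025, so W = 102.5 kg.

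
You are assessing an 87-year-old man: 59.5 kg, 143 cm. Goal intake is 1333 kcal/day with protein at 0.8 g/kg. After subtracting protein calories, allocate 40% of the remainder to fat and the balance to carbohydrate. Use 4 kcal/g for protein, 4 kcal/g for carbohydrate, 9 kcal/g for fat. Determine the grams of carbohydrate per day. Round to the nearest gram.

Protein = 0.8 × 59.5 = 47.6 g → 47.6 × 4 = 190.4 kcal.
Non-protein calories = 1333 − 190.4 = 1142.6 kcal.
Fat: 40% × 1142.6 = 457.04 kcal; carbohydrate: 685.56 kcal.
Carbohydrate: 685.56 kcal ÷ 4 kcal/g = 171.39 g.

171 g/day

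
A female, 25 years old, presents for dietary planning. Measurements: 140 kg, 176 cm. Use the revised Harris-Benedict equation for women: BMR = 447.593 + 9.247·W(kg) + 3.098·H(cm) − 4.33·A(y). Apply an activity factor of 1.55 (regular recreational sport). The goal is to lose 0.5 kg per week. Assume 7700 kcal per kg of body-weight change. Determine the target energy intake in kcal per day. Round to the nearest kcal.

Harris-Benedict: BMR = 447.593 + 9.247(140) + 3.098(176) − 4.33(25) = 2179.171 kcal/day.
TEE = 2179.171 × 1.55 = 3377.7151 kcal/day.
Required daily deficit = 0.5 × 7700 ÷ 7 = 550 kcal/day.
Target intake = 3377.7151 − 550 = 2827.7151 kcal/day.

2828 kcal per day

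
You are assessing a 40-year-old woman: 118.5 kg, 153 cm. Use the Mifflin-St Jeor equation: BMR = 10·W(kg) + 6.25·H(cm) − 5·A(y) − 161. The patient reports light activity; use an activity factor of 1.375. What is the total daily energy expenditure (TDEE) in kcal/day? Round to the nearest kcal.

Mifflin-St Jeor (female): BMR = 10(118.5) + 6.25(153) − 5(40) − 161 = 1185 + 956.25 − 200 − 161 = 1780.25 kcal/day.
TEE = BMR × activity factor = 1780.25 × 1.375 = 2447.8438 kcal/day.

2448 kcal/day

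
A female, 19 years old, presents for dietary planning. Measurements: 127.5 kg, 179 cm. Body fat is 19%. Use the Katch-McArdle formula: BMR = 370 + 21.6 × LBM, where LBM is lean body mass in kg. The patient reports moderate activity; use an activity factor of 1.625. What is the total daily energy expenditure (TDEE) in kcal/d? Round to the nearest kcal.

LBM = 127.5 × (1 − 0.19) = 103.275 kg. Katch-McArdle: BMR = 370 + 21.6 × 103.275 = 2600.74 kcal/day.
TEE = BMR × activity factor = 2600.74 × 1.625 = 4226.2025 kcal/day.

4226 kcal/d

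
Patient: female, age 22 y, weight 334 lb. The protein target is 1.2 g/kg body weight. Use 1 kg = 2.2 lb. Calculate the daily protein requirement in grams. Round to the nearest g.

182 g/day

Weight in kg = 334 ÷ 2.2 = 151.8182 kg.
Protein = 1.2 g/kg × 151.8182 kg = 182.1818 g/day.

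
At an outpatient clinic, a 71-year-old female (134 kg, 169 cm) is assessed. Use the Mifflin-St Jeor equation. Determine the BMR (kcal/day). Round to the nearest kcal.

Mifflin-St Jeor (female): BMR = 10(134) + 6.25(169) − 5(71) − 161 = 1340 + 1056.25 − 355 − 161 = 1880.25 kcal/day.

1880 kcal/day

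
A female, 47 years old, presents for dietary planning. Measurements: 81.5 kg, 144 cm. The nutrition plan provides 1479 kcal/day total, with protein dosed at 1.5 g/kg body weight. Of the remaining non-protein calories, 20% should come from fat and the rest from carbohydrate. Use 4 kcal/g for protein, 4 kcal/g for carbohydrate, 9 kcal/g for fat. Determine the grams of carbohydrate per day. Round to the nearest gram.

Protein = 1.5 × 81.5 = 122.25 g → 122.25 × 4 = 489 kcal.
Non-protein calories = 1479 − 489 = 990 kcal.
Fat: 20% × 990 = 198 kcal; carbohydrate: 792 kcal.
Carbohydrate: 792 kcal ÷ 4 kcal/g = 198 g.

198 g/day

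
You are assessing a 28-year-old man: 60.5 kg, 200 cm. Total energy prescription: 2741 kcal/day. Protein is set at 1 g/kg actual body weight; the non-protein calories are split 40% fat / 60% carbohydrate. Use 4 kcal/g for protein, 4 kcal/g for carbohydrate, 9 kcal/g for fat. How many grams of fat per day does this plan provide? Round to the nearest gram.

111 g/day

Protein = 1 × 60.5 = 60.5 g → 60.5 × 4 = 242 kcal.
Non-protein calories = 2741 − 242 = 2499 kcal.
Fat: 40% × 2499 = 999.6 kcal; carbohydrate: 1499.4 kcal.
Fat: 999.6 kcal ÷ 9 kcal/g = 111.0667 g.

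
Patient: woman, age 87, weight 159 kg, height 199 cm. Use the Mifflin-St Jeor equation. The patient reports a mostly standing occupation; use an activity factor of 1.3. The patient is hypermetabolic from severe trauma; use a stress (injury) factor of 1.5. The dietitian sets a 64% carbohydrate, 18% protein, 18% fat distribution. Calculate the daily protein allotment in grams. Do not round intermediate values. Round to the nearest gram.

196 g/day

Mifflin-St Jeor (female): BMR = 10(159) + 6.25(199) − 5(87) − 161 = 1590 + 1243.75 − 435 − 161 = 2237.75 kcal/day.
TEE = 2237.75 × 1.3 = 2909.075 kcal/day.
With stress factor 1.5: 2909.075 × 1.5 = 4363.6125 kcal/day.
Protein energy = 18% × 4363.6125 = 785.4503 kcal.
Protein = 785.4503 ÷ 4 kcal/g = 196.3626 g.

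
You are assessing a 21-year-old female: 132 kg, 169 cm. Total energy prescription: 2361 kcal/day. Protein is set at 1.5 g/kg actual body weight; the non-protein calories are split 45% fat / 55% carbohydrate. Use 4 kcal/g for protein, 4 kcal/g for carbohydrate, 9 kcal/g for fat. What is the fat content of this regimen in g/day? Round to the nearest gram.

Protein = 1.5 × 132 = 198 g → 198 × 4 = 792 kcal.
Non-protein calories = 2361 − 792 = 1569 kcal.
Fat: 45% × 1569 = 706.05 kcal; carbohydrate: 862.95 kcal.
Fat: 706.05 kcal ÷ 9 kcal/g = 78.45 g.

78 g/day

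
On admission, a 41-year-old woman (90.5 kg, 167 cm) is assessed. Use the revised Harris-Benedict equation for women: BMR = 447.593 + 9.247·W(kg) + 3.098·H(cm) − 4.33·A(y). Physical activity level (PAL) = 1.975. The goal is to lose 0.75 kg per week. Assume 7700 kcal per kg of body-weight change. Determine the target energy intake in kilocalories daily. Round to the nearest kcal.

2383 kilocalories daily

Harris-Benedict: BMR = 447.593 + 9.247(90.5) + 3.098(167) − 4.33(41) = 1624.2825 kcal/day.
TEE = 1624.2825 × 1.975 = 3207.9579 kcal/day.
Required daily deficit = 0.75 × 7700 ÷ 7 = 825 kcal/day.
Target intake = 3207.9579 − 825 = 2382.9579 kcal/day.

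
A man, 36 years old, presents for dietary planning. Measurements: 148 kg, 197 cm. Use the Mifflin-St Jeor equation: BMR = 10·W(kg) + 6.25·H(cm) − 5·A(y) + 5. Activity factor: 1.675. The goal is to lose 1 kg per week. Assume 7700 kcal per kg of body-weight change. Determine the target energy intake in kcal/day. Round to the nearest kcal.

3148 kcal/day

Mifflin-St Jeor (male): BMR = 10(148) + 6.25(197) − 5(36) + 5 = 1480 + 1231.25 − 180 + 5 = 2536.25 kcal/day.
TEE = 2536.25 × 1.675 = 4248.2188 kcal/day.
Required daily deficit = 1 × 7700 ÷ 7 = 1100 kcal/day.
Target intake = 4248.2188 − 1100 = 3148.2188 kcal/day.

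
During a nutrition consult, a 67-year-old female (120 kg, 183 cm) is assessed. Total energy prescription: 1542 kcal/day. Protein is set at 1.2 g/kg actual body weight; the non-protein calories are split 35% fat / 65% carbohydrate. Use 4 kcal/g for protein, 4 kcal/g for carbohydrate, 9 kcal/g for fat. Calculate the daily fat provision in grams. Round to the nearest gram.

Protein = 1.2 × 120 = 144 g → 144 × 4 = 576 kcal.
Non-protein calories = 1542 − 576 = 966 kcal.
Fat: 35% × 966 = 338.1 kcal; carbohydrate: 627.9 kcal.
Fat: 338.1 kcal ÷ 9 kcal/g = 37.5667 g.

38 g/day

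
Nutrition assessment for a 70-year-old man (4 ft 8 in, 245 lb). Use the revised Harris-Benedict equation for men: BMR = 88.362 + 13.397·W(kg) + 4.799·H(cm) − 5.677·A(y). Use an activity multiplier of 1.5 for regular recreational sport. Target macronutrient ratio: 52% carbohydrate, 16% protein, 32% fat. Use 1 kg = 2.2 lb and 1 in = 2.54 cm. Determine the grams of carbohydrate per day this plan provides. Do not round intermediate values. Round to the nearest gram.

364 g/day

Convert to metric: weight = 245 ÷ 2.2 = 111.3636 kg; height = (4×12 + 8) × 2.54 = 56 × 2.54 = 142.24 cm.
Harris-Benedict: BMR = 88.362 + 13.397(111.3636) + 4.799(142.24) − 5.677(70) = 1865.5204 kcal/day.
TEE = 1865.5204 × 1.5 = 2798.2806 kcal/day.
Carbohydrate energy = 52% × 2798.2806 = 1455.1059 kcal.
Carbohydrate = 1455.1059 ÷ 4 kcal/g = 363.7765 g.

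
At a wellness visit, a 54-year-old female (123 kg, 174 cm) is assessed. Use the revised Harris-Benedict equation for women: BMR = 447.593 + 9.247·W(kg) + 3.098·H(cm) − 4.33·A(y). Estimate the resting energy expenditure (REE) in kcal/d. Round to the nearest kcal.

1890 kcal/d

Harris-Benedict: BMR = 447.593 + 9.247(123) + 3.098(174) − 4.33(54) = 1890.206 kcal/day.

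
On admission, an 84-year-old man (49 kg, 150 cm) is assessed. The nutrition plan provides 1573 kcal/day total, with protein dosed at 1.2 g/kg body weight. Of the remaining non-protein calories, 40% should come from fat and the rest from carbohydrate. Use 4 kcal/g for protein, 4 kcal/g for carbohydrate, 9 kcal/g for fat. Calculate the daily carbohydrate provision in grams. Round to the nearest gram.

Protein = 1.2 × 49 = 58.8 g → 58.8 × 4 = 235.2 kcal.
Non-protein calories = 1573 − 235.2 = 1337.8 kcal.
Fat: 40% × 1337.8 = 535.12 kcal; carbohydrate: 802.68 kcal.
Carbohydrate: 802.68 kcal ÷ 4 kcal/g = 200.67 g.

201 g/day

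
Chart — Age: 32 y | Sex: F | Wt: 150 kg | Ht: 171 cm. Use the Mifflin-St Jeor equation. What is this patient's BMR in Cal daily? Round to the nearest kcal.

Mifflin-St Jeor (female): BMR = 10(150) + 6.25(171) − 5(32) − 161 = 1500 + 1068.75 − 160 − 161 = 2247.75 kcal/day.

2248 Cal daily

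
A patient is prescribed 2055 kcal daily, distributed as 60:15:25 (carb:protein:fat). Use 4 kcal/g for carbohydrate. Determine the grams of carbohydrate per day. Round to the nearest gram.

308 g/day

Carbohydrate energy = 60% × 2055 = 1233 kcal.
At 4 kcal/g: 1233 ÷ 4 = 308.25 g.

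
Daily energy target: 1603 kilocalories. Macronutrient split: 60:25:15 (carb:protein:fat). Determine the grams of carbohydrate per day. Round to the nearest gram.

Carbohydrate energy = 60% × 1603 = 961.8 kcal.
At 4 kcal/g: 961.8 ÷ 4 = 240.45 g.

240 g/day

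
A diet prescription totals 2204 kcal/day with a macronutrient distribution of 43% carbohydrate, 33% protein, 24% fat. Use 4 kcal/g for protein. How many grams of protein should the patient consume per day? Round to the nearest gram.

Protein energy = 33% × 2204 = 727.32 kcal.
At 4 kcal/g: 727.32 ÷ 4 = 181.83 g.

182 g/day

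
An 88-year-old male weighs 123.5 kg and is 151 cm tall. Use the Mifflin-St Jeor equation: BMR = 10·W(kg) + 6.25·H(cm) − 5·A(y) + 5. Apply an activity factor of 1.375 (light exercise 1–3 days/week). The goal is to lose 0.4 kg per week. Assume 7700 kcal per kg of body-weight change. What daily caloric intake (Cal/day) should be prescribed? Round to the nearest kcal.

Mifflin-St Jeor (male): BMR = 10(123.5) + 6.25(151) − 5(88) + 5 = 1235 + 943.75 − 440 + 5 = 1743.75 kcal/day.
TEE = 1743.75 × 1.375 = 2397.6563 kcal/day.
Required daily deficit = 0.4 × 7700 ÷ 7 = 440 kcal/day.
Target intake = 2397.6563 − 440 = 1957.6563 kcal/day.

1958 Cal/day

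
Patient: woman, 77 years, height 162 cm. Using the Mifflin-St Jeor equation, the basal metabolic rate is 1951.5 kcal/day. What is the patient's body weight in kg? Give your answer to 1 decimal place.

148.5 kg

1951.5 = 10·W + 6.25(162) − 5(77) − 161
10·W = 1951.5 − 466.5 = 1485, so W = 148.5 kg.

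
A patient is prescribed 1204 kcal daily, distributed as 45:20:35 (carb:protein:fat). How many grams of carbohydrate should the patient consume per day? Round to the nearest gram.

135 g/day

Carbohydrate energy = 45% × 1204 = 541.8 kcal.
At 4 kcal/g: 541.8 ÷ 4 = 135.45 g.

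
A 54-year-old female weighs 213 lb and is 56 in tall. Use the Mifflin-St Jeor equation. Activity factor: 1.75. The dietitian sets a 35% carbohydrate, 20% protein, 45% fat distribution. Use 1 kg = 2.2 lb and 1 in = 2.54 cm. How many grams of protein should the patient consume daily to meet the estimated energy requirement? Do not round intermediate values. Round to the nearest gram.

Convert to metric: weight = 213 ÷ 2.2 = 96.8182 kg; height = 56 × 2.54 = 142.24 cm.
Mifflin-St Jeor (female): BMR = 10(96.8182) + 6.25(142.24) − 5(54) − 161 = 968.1818 + 889 − 270 − 161 = 1426.1818 kcal/day.
TEE = 1426.1818 × 1.75 = 2495.8182 kcal/day.
Protein energy = 20% × 2495.8182 = 499.1636 kcal.
Protein = 499.1636 ÷ 4 kcal/g = 124.7909 g.

125 g/day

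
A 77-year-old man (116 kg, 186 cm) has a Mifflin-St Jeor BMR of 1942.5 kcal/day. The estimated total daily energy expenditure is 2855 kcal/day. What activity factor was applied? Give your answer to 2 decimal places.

Activity factor = TEE ÷ BMR = 2855 ÷ 1942.5 = 1.47.

1.47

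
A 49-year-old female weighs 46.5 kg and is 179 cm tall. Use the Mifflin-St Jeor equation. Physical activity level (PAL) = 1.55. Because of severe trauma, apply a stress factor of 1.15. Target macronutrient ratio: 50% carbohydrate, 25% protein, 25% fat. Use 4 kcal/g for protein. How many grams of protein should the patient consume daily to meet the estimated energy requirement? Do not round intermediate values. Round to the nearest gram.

131 g/day

Mifflin-St Jeor (female): BMR = 10(46.5) + 6.25(179) − 5(49) − 161 = 465 + 1118.75 − 245 − 161 = 1177.75 kcal/day.
TEE = 1177.75 × 1.55 = 1825.5125 kcal/day.
With stress factor 1.15: 1825.5125 × 1.15 = 2099.3394 kcal/day.
Protein energy = 25% × 2099.3394 = 524.8348 kcal.
Protein = 524.8348 ÷ 4 kcal/g = 131.2087 g.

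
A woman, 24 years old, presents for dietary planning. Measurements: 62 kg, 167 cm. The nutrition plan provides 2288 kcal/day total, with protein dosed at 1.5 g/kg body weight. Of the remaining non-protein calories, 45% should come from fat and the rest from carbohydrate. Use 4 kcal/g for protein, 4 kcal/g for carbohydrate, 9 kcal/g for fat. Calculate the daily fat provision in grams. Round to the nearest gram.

Protein = 1.5 × 62 = 93 g → 93 × 4 = 372 kcal.
Non-protein calories = 2288 − 372 = 1916 kcal.
Fat: 45% × 1916 = 862.2 kcal; carbohydrate: 1053.8 kcal.
Fat: 862.2 kcal ÷ 9 kcal/g = 95.8 g.

96 g/day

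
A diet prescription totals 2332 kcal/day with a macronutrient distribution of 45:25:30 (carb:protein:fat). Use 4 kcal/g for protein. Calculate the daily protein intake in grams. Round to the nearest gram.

Protein energy = 25% × 2332 = 583 kcal.
At 4 kcal/g: 583 ÷ 4 = 145.75 g.

146 g/day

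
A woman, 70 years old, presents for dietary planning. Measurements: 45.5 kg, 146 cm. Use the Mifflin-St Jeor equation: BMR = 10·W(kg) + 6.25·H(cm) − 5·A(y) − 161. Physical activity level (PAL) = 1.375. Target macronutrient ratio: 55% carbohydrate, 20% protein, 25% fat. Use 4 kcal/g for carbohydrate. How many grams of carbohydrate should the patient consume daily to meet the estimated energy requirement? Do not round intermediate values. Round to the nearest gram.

Mifflin-St Jeor (female): BMR = 10(45.5) + 6.25(146) − 5(70) − 161 = 455 + 912.5 − 350 − 161 = 856.5 kcal/day.
TEE = 856.5 × 1.375 = 1177.6875 kcal/day.
Carbohydrate energy = 55% × 1177.6875 = 647.7281 kcal.
Carbohydrate = 647.7281 ÷ 4 kcal/g = 161.932 g.

162 g/day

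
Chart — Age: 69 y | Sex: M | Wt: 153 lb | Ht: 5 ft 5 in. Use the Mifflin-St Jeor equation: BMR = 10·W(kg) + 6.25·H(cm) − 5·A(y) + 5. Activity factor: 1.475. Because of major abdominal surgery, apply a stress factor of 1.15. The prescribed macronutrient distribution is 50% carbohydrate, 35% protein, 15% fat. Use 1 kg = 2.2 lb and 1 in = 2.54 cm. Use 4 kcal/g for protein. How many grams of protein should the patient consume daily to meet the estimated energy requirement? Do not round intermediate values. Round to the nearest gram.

Convert to metric: weight = 153 ÷ 2.2 = 69.5455 kg; height = (5×12 + 5) × 2.54 = 65 × 2.54 = 165.1 cm.
Mifflin-St Jeor (male): BMR = 10(69.5455) + 6.25(165.1) − 5(69) + 5 = 695.4545 + 1031.875 − 345 + 5 = 1387.3295 kcal/day.
TEE = 1387.3295 × 1.475 = 2046.3111 kcal/day.
With stress factor 1.15: 2046.3111 × 1.15 = 2353.2577 kcal/day.
Protein energy = 35% × 2353.2577 = 823.6402 kcal.
Protein = 823.6402 ÷ 4 kcal/g = 205.9101 g.

206 g/day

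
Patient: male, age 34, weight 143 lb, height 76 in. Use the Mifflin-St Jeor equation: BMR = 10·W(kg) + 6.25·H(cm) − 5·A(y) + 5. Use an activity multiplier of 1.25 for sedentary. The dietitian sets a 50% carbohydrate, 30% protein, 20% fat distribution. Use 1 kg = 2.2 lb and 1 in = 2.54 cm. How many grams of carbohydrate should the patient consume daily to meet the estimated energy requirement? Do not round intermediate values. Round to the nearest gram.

264 g/day

Convert to metric: weight = 143 ÷ 2.2 = 65 kg; height = 76 × 2.54 = 193.04 cm.
Mifflin-St Jeor (male): BMR = 10(65) + 6.25(193.04) − 5(34) + 5 = 650 + 1206.5 − 170 + 5 = 1691.5 kcal/day.
TEE = 1691.5 × 1.25 = 2114.375 kcal/day.
Carbohydrate energy = 50% × 2114.375 = 1057.1875 kcal.
Carbohydrate = 1057.1875 ÷ 4 kcal/g = 264.2969 g.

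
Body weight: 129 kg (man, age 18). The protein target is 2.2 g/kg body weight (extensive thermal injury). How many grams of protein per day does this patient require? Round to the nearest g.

Protein = 2.2 g/kg × 129 kg = 283.8 g/day.

284 g/day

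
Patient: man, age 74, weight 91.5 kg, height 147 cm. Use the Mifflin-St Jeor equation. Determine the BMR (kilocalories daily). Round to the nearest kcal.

Mifflin-St Jeor (male): BMR = 10(91.5) + 6.25(147) − 5(74) + 5 = 915 + 918.75 − 370 + 5 = 1468.75 kcal/day.

1469 kilocalories daily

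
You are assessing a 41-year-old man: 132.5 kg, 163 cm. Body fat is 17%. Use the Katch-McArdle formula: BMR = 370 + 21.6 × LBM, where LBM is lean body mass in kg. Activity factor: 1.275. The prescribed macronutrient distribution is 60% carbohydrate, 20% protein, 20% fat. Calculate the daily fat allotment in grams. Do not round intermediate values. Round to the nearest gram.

78 g/day

LBM = 132.5 × (1 − 0.17) = 109.975 kg. Katch-McArdle: BMR = 370 + 21.6 × 109.975 = 2745.46 kcal/day.
TEE = 2745.46 × 1.275 = 3500.4615 kcal/day.
Fat energy = 20% × 3500.4615 = 700.0923 kcal.
Fat = 700.0923 ÷ 9 kcal/g = 77.788 g.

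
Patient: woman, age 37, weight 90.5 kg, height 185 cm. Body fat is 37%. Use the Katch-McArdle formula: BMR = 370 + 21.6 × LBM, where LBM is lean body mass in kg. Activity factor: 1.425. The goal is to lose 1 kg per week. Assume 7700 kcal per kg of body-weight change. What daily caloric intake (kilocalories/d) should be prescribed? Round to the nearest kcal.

LBM = 90.5 × (1 − 0.37) = 57.015 kg. Katch-McArdle: BMR = 370 + 21.6 × 57.015 = 1601.524 kcal/day.
TEE = 1601.524 × 1.425 = 2282.1717 kcal/day.
Required daily deficit = 1 × 7700 ÷ 7 = 1100 kcal/day.
Target intake = 2282.1717 − 1100 = 1182.1717 kcal/day.

1182 kilocalories/d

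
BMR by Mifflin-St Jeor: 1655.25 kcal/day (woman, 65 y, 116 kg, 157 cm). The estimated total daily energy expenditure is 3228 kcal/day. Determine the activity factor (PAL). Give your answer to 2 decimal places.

Activity factor = TEE ÷ BMR = 3228 ÷ 1655.25 = 1.95.

1.95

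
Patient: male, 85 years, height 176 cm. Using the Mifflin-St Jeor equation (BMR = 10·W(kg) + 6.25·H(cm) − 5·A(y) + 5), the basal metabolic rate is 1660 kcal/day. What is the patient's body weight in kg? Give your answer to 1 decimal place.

1660 = 10·W + 6.25(176) − 5(85) + 5
10·W = 1660 − 680 = 980, so W = 98 kg.

98.0 kg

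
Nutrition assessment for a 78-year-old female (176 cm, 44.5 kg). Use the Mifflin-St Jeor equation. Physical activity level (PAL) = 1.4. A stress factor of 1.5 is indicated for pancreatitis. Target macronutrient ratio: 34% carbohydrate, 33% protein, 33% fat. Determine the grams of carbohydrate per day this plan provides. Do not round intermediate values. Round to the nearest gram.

177 g/day

Mifflin-St Jeor (female): BMR = 10(44.5) + 6.25(176) − 5(78) − 161 = 445 + 1100 − 390 − 161 = 994 kcal/day.
TEE = 994 × 1.4 = 1391.6 kcal/day.
With stress factor 1.5: 1391.6 × 1.5 = 2087.4 kcal/day.
Carbohydrate energy = 34% × 2087.4 = 709.716 kcal.
Carbohydrate = 709.716 ÷ 4 kcal/g = 177.429 g.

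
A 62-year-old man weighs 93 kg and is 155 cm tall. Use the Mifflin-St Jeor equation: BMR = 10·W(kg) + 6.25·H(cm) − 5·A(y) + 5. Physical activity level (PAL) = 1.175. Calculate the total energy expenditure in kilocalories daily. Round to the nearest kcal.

1873 kilocalories daily

Mifflin-St Jeor (male): BMR = 10(93) + 6.25(155) − 5(62) + 5 = 930 + 968.75 − 310 + 5 = 1593.75 kcal/day.
TEE = BMR × activity factor = 1593.75 × 1.175 = 1872.6563 kcal/day.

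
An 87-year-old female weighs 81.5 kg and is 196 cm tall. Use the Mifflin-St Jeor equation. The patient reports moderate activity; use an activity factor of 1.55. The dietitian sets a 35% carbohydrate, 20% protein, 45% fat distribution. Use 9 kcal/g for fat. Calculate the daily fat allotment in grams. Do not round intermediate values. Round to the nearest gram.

112 g/day

Mifflin-St Jeor (female): BMR = 10(81.5) + 6.25(196) − 5(87) − 161 = 815 + 1225 − 435 − 161 = 1444 kcal/day.
TEE = 1444 × 1.55 = 2238.2 kcal/day.
Fat energy = 45% × 2238.2 = 1007.19 kcal.
Fat = 1007.19 ÷ 9 kcal/g = 111.91 g.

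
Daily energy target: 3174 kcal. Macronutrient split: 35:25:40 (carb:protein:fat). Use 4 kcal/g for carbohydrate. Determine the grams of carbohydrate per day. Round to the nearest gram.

278 g/day

Carbohydrate energy = 35% × 3174 = 1110.9 kcal.
At 4 kcal/g: 1110.9 ÷ 4 = 277.725 g.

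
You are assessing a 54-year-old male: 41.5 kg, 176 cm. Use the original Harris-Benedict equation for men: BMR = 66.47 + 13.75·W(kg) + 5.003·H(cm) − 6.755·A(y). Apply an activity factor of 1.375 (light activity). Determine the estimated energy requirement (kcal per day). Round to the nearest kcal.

Harris-Benedict: BMR = 66.47 + 13.75(41.5) + 5.003(176) − 6.755(54) = 1152.853 kcal/day.
TEE = BMR × activity factor = 1152.853 × 1.375 = 1585.1729 kcal/day.

1585 kcal per day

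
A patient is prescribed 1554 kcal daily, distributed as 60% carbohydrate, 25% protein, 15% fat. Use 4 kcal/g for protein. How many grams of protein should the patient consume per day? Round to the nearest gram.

97 g/day

Protein energy = 25% × 1554 = 388.5 kcal.
At 4 kcal/g: 388.5 ÷ 4 = 97.125 g.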